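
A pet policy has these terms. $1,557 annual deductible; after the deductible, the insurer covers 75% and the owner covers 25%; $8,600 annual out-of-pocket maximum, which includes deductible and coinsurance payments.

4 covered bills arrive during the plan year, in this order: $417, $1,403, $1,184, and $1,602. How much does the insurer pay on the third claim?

Claim 1 ($417): fully absorbed by the deductible. Owner pays $417; OOP now $417. Insurer: $417 − $417 = $0.
Claim 2 ($1,403): deductible takes $1,140, $263 remains; coinsurance $263 × 25% = $65.75. Owner owes $1,205.75 (running OOP $1,622.75). Plan pays $1,403 − $1,205.75 = $197.25.
Claim 3 ($1,184): 25% coinsurance on $1,184 = $296. Cost to owner: $296. OOP to date $1,918.75. Plan pays $1,184 − $296 = $888.

$888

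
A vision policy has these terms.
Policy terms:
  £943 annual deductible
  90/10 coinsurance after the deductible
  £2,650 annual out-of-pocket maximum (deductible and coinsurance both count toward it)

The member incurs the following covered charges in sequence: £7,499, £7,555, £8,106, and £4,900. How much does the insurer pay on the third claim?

£7,810.10

Claim 1 — £7,499: £943 finishes the deductible; £6,556 goes to coinsurance; member's 10% is £655.60. Cost to member: £1,598.60. OOP to date £1,598.60. Insurer: £7,499 − £1,598.60 = £5,900.40.
Claim 2 — £7,555: deductible already satisfied, so member's share is 10% × £7,555 = £755.50. Cost to member: £755.50. OOP to date £2,354.10. Plan pays £7,555 − £755.50 = £6,799.50.
Claim 3 — £8,106: deductible already satisfied, so member's share is 10% × £8,106 = £810.60. That would push OOP to £3,164.70, over the £2,650 cap, so member pays £2,650 − £2,354.10 = £295.90. Plan pays £8,106 − £295.90 = £7,810.10.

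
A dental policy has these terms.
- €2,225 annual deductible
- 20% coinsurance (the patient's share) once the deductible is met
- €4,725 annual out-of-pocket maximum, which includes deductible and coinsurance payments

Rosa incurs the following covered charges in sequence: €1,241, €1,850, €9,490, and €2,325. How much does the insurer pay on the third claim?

#1 (€1,241): fully absorbed by the deductible. Cost to patient: €1,241. OOP to date €1,241. Insurer: €1,241 − €1,241 = €0.
#2 (€1,850): €984 finishes the deductible; €866 goes to coinsurance; patient's 20% is €173.20. Patient owes €1,157.20 (running OOP €2,398.20). Plan pays €1,850 − €1,157.20 = €692.80.
#3 (€9,490): 20% coinsurance on €9,490 = €1,898. Patient owes €1,898 (running OOP €4,296.20). Insurer: €9,490 − €1,898 = €7,592.

€7,592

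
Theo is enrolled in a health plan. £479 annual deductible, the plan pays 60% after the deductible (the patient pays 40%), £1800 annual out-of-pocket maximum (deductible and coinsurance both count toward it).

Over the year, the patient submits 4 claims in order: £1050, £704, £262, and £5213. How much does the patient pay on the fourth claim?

Bill 1, £1050: £479 to deductible, leaving £571; coinsurance £571 × 40% = £228.40. Patient owes £707.40 (running OOP £707.40).
Bill 2, £704: deductible already satisfied, so patient's share is 40% × £704 = £281.60. Patient owes £281.60 (running OOP £989).
Bill 3, £262: deductible already satisfied, so patient's share is 40% × £262 = £104.80. Patient pays £104.80; OOP now £1093.80.
Bill 4, £5213: 40% coinsurance on £5213 = £2085.20. That would push OOP to £3179, over the £1800 cap, so patient pays £1800 − £1093.80 = £706.20.

£706.20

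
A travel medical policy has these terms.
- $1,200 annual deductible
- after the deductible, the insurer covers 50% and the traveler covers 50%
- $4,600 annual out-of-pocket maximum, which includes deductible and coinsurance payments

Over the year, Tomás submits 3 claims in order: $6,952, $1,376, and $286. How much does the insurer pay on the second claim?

$852

Claim 1 ($6,952): $1,200 finishes the deductible; $5,752 goes to coinsurance; traveler's 50% is $2,876. Traveler owes $4,076 (running OOP $4,076). Insurer: $6,952 − $4,076 = $2,876.
Claim 2 ($1,376): deductible met; 50% of $1,376 = $688. Adding that to $4,076 gives $4,764, past the $4,600 cap; traveler pays only $4,600 − $4,076 = $524. Plan pays $1,376 − $524 = $852.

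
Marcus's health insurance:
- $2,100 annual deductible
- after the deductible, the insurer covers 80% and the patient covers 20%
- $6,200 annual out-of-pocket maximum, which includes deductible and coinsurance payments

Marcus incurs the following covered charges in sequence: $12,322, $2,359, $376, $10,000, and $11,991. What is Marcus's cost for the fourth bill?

Claim 1 — $12,322: deductible takes $2,100, $10,222 remains; patient's 20% is $2,044.40. Cost to patient: $4,144.40. OOP to date $4,144.40.
Claim 2 — $2,359: deductible met; 20% of $2,359 = $471.80. Patient owes $471.80 (running OOP $4,616.20).
Claim 3 — $376: deductible met; 20% of $376 = $75.20. Cost to patient: $75.20. OOP to date $4,691.40.
Claim 4 — $10,000: deductible already satisfied, so patient's share is 20% × $10,000 = $2,000. That would push OOP to $6,691.40, over the $6,200 cap, so patient pays $6,200 − $4,691.40 = $1,508.60.

$1,508.60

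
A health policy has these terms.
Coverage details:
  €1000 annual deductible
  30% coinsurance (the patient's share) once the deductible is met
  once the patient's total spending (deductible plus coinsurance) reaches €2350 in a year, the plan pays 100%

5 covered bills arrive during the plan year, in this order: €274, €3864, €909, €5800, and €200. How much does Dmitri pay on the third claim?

#1 (€274): all of it applies to the deductible. Patient pays €274; OOP now €274.
#2 (€3864): deductible takes €726, €3138 remains; 30% of €3138 = €941.40. Patient owes €1667.40 (running OOP €1941.40).
#3 (€909): deductible already satisfied, so patient's share is 30% × €909 = €272.70. Patient owes €272.70 (running OOP €2214.10).

€272.70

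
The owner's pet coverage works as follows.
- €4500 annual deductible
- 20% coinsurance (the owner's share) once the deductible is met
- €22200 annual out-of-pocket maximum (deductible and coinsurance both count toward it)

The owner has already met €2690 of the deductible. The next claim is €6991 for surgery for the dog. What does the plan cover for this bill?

€4144.80

€2690 of the €4500 deductible is already met, leaving €1810.
The remaining €5181 (= €6991 − €1810) moves to coinsurance.
Owner's 20% share of €5181 is €1036.20.
Owner responsibility before any cap: €1810 + €1036.20 = €2846.20.
Cumulative spending €2690 + €2846.20 = €5536.20 stays under the €22200 maximum.
The insurer covers the remainder: €6991 − €2846.20 = €4144.80.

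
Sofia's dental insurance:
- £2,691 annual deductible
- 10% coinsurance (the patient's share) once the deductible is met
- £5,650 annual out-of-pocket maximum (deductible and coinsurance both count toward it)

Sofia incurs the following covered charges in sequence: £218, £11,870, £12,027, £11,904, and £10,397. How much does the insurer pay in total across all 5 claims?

£40,766

#1 (£218): fully absorbed by the deductible. Patient pays £218; OOP now £218. Plan pays £218 − £218 = £0.
#2 (£11,870): deductible takes £2,473, £9,397 remains; coinsurance £9,397 × 10% = £939.70. Patient owes £3,412.70 (running OOP £3,630.70). Plan pays £11,870 − £3,412.70 = £8,457.30.
#3 (£12,027): deductible already satisfied, so patient's share is 10% × £12,027 = £1,202.70. Cost to patient: £1,202.70. OOP to date £4,833.40. Plan pays £12,027 − £1,202.70 = £10,824.30.
#4 (£11,904): deductible already satisfied, so patient's share is 10% × £11,904 = £1,190.40. That would push OOP to £6,023.80, over the £5,650 cap, so patient pays £5,650 − £4,833.40 = £816.60. Insurer: £11,904 − £816.60 = £11,087.40.
#5 (£10,397): deductible met; 10% of £10,397 = £1,039.70. That would push OOP to £6,689.70, over the £5,650 cap, so patient pays £5,650 − £5,650 = £0. Plan pays £10,397 − £0 = £10,397.
Insurer total = bills − patient's total = £46,416 − £5,650 = £40,766.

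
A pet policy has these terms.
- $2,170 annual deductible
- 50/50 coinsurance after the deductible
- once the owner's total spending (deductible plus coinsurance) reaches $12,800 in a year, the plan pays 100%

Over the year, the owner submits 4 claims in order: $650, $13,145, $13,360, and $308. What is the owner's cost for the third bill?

Claim 1 ($650): all of it applies to the deductible. Owner owes $650 (running OOP $650).
Claim 2 ($13,145): $1,520 finishes the deductible; $11,625 goes to coinsurance; coinsurance $11,625 × 50% = $5,812.50. Owner pays $7,332.50; OOP now $7,982.50.
Claim 3 ($13,360): deductible already satisfied, so owner's share is 50% × $13,360 = $6,680. Adding that to $7,982.50 gives $14,662.50, past the $12,800 cap; owner pays only $12,800 − $7,982.50 = $4,817.50.

$4,817.50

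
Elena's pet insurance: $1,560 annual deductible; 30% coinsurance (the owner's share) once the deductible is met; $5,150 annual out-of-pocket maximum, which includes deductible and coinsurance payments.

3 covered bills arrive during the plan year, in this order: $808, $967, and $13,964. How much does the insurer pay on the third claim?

$10,438.50

Claim 1 — $808: fully absorbed by the deductible. Owner pays $808; OOP now $808. Insurer: $808 − $808 = $0.
Claim 2 — $967: $752 finishes the deductible; $215 goes to coinsurance; owner's 30% is $64.50. Cost to owner: $816.50. OOP to date $1,624.50. Insurer: $967 − $816.50 = $150.50.
Claim 3 — $13,964: deductible already satisfied, so owner's share is 30% × $13,964 = $4,189.20. OOP would hit $5,813.70 > $5,150, so the cap limits the owner to $5,150 − $1,624.50 = $3,525.50. Insurer: $13,964 − $3,525.50 = $10,438.50.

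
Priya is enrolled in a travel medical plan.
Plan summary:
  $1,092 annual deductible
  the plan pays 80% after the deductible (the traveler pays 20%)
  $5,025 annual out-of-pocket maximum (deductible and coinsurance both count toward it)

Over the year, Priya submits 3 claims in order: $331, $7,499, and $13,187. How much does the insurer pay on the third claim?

Claim 1 ($331): all of it applies to the deductible. Traveler pays $331; OOP now $331. Plan pays $331 − $331 = $0.
Claim 2 ($7,499): deductible takes $761, $6,738 remains; traveler's 20% is $1,347.60. Traveler owes $2,108.60 (running OOP $2,439.60). Plan pays $7,499 − $2,108.60 = $5,390.40.
Claim 3 ($13,187): 20% coinsurance on $13,187 = $2,637.40. OOP would hit $5,077 > $5,025, so the cap limits the traveler to $5,025 − $2,439.60 = $2,585.40. Plan pays $13,187 − $2,585.40 = $10,601.60.

$10,601.60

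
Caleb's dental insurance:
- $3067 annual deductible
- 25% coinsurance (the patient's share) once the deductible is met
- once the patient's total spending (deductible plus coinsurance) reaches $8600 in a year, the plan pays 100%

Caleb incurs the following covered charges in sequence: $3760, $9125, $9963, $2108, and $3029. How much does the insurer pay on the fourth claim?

Claim 1 ($3760): deductible takes $3067, $693 remains; coinsurance $693 × 25% = $173.25. Cost to patient: $3240.25. OOP to date $3240.25. Plan pays $3760 − $3240.25 = $519.75.
Claim 2 ($9125): deductible already satisfied, so patient's share is 25% × $9125 = $2281.25. Cost to patient: $2281.25. OOP to date $5521.50. Plan pays $9125 − $2281.25 = $6843.75.
Claim 3 ($9963): deductible already satisfied, so patient's share is 25% × $9963 = $2490.75. Cost to patient: $2490.75. OOP to date $8012.25. Insurer: $9963 − $2490.75 = $7472.25.
Claim 4 ($2108): deductible already satisfied, so patient's share is 25% × $2108 = $527. Cost to patient: $527. OOP to date $8539.25. Insurer: $2108 − $527 = $1581.

$1581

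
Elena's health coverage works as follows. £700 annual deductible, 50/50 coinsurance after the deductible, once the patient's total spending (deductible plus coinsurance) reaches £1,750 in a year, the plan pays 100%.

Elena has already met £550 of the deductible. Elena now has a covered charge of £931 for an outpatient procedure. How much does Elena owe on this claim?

Deductible still to meet: £700 − £550 = £150.
The remaining £781 (= £931 − £150) moves to coinsurance.
Coinsurance: £781 × 50% = £390.50.
That puts the patient's cost at £150 + £390.50 = £540.50 before any cap.
Total out-of-pocket so far would be £550 + £540.50 = £1,090.50, below the £1,750 cap — no reduction.

£540.50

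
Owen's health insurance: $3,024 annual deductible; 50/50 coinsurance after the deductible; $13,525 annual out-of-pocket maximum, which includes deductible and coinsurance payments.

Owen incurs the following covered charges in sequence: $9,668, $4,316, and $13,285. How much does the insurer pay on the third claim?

Claim 1 — $9,668: $3,024 finishes the deductible; $6,644 goes to coinsurance; patient's 50% is $3,322. Patient owes $6,346 (running OOP $6,346). Plan pays $9,668 − $6,346 = $3,322.
Claim 2 — $4,316: deductible already satisfied, so patient's share is 50% × $4,316 = $2,158. Patient owes $2,158 (running OOP $8,504). Plan pays $4,316 − $2,158 = $2,158.
Claim 3 — $13,285: deductible met; 50% of $13,285 = $6,642.50. Adding that to $8,504 gives $15,146.50, past the $13,525 cap; patient pays only $13,525 − $8,504 = $5,021. Insurer: $13,285 − $5,021 = $8,264.

$8,264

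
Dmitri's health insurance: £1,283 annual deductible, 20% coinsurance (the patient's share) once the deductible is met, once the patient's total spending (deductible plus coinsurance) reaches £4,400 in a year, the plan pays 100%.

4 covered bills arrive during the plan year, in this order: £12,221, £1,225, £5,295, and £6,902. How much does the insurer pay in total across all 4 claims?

Claim 1 (£12,221): £1,283 to deductible, leaving £10,938; 20% of £10,938 = £2,187.60. Cost to patient: £3,470.60. OOP to date £3,470.60. Plan pays £12,221 − £3,470.60 = £8,750.40.
Claim 2 (£1,225): deductible met; 20% of £1,225 = £245. Cost to patient: £245. OOP to date £3,715.60. Plan pays £1,225 − £245 = £980.
Claim 3 (£5,295): deductible met; 20% of £5,295 = £1,059. Adding that to £3,715.60 gives £4,774.60, past the £4,400 cap; patient pays only £4,400 − £3,715.60 = £684.40. Plan pays £5,295 − £684.40 = £4,610.60.
Claim 4 (£6,902): deductible met; 20% of £6,902 = £1,380.40. That would push OOP to £5,780.40, over the £4,400 cap, so patient pays £4,400 − £4,400 = £0. Plan pays £6,902 − £0 = £6,902.
Insurer total: £8,750.40 + £980 + £4,610.60 + £6,902 = £21,243.

£21,243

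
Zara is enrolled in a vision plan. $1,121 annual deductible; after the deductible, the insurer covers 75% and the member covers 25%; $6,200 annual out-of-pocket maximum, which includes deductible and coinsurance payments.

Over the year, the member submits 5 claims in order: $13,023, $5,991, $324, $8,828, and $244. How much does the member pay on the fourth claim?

Claim 1 — $13,023: deductible takes $1,121, $11,902 remains; 25% of $11,902 = $2,975.50. Member pays $4,096.50; OOP now $4,096.50.
Claim 2 — $5,991: deductible already satisfied, so member's share is 25% × $5,991 = $1,497.75. Cost to member: $1,497.75. OOP to date $5,594.25.
Claim 3 — $324: deductible met; 25% of $324 = $81. Cost to member: $81. OOP to date $5,675.25.
Claim 4 — $8,828: 25% coinsurance on $8,828 = $2,207. That would push OOP to $7,882.25, over the $6,200 cap, so member pays $6,200 − $5,675.25 = $524.75.

$524.75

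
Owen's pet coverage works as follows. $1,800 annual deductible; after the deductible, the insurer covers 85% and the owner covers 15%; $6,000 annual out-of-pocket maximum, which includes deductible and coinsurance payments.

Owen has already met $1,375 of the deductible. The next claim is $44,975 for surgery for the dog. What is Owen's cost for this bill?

$4,625

Remaining deductible: $1,800 − $1,375 = $425.
That leaves $44,975 − $425 = $44,550 for coinsurance.
Coinsurance: $44,550 × 15% = $6,682.50.
That puts the owner's cost at $425 + $6,682.50 = $7,107.50 before any cap.
That would bring total out-of-pocket to $8,482.50, past the $6,000 cap. The owner is capped at $6,000 − $1,375 = $4,625 on this claim.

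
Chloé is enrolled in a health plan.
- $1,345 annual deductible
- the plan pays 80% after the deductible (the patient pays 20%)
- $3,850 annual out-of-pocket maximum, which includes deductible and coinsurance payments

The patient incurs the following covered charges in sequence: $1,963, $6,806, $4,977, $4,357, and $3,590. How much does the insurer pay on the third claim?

Claim 1 — $1,963: $1,345 finishes the deductible; $618 goes to coinsurance; patient's 20% is $123.60. Cost to patient: $1,468.60. OOP to date $1,468.60. Plan pays $1,963 − $1,468.60 = $494.40.
Claim 2 — $6,806: deductible already satisfied, so patient's share is 20% × $6,806 = $1,361.20. Patient owes $1,361.20 (running OOP $2,829.80). Insurer: $6,806 − $1,361.20 = $5,444.80.
Claim 3 — $4,977: 20% coinsurance on $4,977 = $995.40. Cost to patient: $995.40. OOP to date $3,825.20. Insurer: $4,977 − $995.40 = $3,981.60.

$3,981.60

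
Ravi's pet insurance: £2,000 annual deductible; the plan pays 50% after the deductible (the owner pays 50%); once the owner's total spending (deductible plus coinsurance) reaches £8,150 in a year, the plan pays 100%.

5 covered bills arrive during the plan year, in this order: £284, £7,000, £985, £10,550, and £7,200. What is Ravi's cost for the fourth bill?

£3,015.50

Claim 1 — £284: all of it applies to the deductible. Cost to owner: £284. OOP to date £284.
Claim 2 — £7,000: £1,716 to deductible, leaving £5,284; coinsurance £5,284 × 50% = £2,642. Owner owes £4,358 (running OOP £4,642).
Claim 3 — £985: deductible already satisfied, so owner's share is 50% × £985 = £492.50. Owner owes £492.50 (running OOP £5,134.50).
Claim 4 — £10,550: deductible already satisfied, so owner's share is 50% × £10,550 = £5,275. Adding that to £5,134.50 gives £10,409.50, past the £8,150 cap; owner pays only £8,150 − £5,134.50 = £3,015.50.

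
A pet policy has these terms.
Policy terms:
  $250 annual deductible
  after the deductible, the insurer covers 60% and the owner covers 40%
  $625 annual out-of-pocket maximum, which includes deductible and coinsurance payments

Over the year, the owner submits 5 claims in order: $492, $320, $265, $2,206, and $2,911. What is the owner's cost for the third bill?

$106

Claim 1 — $492: $250 finishes the deductible; $242 goes to coinsurance; owner's 40% is $96.80. Owner pays $346.80; OOP now $346.80.
Claim 2 — $320: deductible met; 40% of $320 = $128. Owner pays $128; OOP now $474.80.
Claim 3 — $265: deductible already satisfied, so owner's share is 40% × $265 = $106. Cost to owner: $106. OOP to date $580.80.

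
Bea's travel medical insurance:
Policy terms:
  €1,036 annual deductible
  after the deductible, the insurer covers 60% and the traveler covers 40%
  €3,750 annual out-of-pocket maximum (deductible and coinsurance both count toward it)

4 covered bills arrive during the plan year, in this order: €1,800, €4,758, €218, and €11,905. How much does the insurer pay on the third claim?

€130.80

Claim 1 (€1,800): €1,036 to deductible, leaving €764; coinsurance €764 × 40% = €305.60. Cost to traveler: €1,341.60. OOP to date €1,341.60. Insurer: €1,800 − €1,341.60 = €458.40.
Claim 2 (€4,758): deductible already satisfied, so traveler's share is 40% × €4,758 = €1,903.20. Cost to traveler: €1,903.20. OOP to date €3,244.80. Plan pays €4,758 − €1,903.20 = €2,854.80.
Claim 3 (€218): deductible already satisfied, so traveler's share is 40% × €218 = €87.20. Traveler owes €87.20 (running OOP €3,332). Insurer: €218 − €87.20 = €130.80.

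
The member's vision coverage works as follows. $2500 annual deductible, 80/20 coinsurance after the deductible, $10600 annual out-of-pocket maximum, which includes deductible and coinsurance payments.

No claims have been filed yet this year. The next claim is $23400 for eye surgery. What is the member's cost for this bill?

$6680

Nothing has been paid toward the $2500 deductible, so the first $2500 of this charge is applied there.
After the $2500 deductible portion, $23400 − $2500 = $20900 is subject to coinsurance.
Member's 20% share of $20900 is $4180.
Member responsibility before any cap: $2500 + $4180 = $6680.
Total out-of-pocket so far would be $0 + $6680 = $6680, below the $10600 cap — no reduction.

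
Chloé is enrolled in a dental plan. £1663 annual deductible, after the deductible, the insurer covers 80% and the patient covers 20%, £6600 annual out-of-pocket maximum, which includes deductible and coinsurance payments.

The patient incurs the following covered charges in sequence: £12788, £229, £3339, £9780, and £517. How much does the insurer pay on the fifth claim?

£474.60

Bill 1, £12788: £1663 finishes the deductible; £11125 goes to coinsurance; patient's 20% is £2225. Patient owes £3888 (running OOP £3888). Plan pays £12788 − £3888 = £8900.
Bill 2, £229: deductible met; 20% of £229 = £45.80. Patient owes £45.80 (running OOP £3933.80). Insurer: £229 − £45.80 = £183.20.
Bill 3, £3339: deductible met; 20% of £3339 = £667.80. Patient pays £667.80; OOP now £4601.60. Insurer: £3339 − £667.80 = £2671.20.
Bill 4, £9780: 20% coinsurance on £9780 = £1956. Patient pays £1956; OOP now £6557.60. Plan pays £9780 − £1956 = £7824.
Bill 5, £517: 20% coinsurance on £517 = £103.40. That would push OOP to £6661, over the £6600 cap, so patient pays £6600 − £6557.60 = £42.40. Insurer: £517 − £42.40 = £474.60.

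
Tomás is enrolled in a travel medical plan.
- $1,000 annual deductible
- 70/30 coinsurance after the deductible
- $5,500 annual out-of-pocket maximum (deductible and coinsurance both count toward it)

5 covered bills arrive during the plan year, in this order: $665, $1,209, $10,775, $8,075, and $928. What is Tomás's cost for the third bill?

Claim 1 — $665: fully absorbed by the deductible. Cost to traveler: $665. OOP to date $665.
Claim 2 — $1,209: $335 finishes the deductible; $874 goes to coinsurance; 30% of $874 = $262.20. Cost to traveler: $597.20. OOP to date $1,262.20.
Claim 3 — $10,775: deductible already satisfied, so traveler's share is 30% × $10,775 = $3,232.50. Traveler pays $3,232.50; OOP now $4,494.70.

$3,232.50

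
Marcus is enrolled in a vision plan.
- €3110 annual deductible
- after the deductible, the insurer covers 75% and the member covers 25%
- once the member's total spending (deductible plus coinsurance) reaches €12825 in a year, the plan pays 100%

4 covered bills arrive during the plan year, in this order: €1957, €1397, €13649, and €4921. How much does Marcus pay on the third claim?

Bill 1, €1957: all of it applies to the deductible. Member owes €1957 (running OOP €1957).
Bill 2, €1397: €1153 to deductible, leaving €244; coinsurance €244 × 25% = €61. Cost to member: €1214. OOP to date €3171.
Bill 3, €13649: deductible already satisfied, so member's share is 25% × €13649 = €3412.25. Member pays €3412.25; OOP now €6583.25.

€3412.25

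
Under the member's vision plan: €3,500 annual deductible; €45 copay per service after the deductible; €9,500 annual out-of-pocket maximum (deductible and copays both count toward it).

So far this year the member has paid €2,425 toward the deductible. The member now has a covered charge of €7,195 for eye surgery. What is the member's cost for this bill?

€1,120

€2,425 of the €3,500 deductible is already met, leaving €1,075.
The remaining €6,120 (= €7,195 − €1,075) moves to the copay.
Copay on this service: €45.
Member responsibility before any cap: €1,075 + €45 = €1,120.
Year-to-date out-of-pocket becomes €2,425 + €1,120 = €3,545, still under the €9,500 maximum, so no cap applies.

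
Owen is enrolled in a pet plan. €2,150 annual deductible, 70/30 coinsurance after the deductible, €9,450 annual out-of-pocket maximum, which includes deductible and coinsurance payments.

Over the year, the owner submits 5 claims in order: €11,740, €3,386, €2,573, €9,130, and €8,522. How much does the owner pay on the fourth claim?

Bill 1, €11,740: €2,150 to deductible, leaving €9,590; 30% of €9,590 = €2,877. Owner pays €5,027; OOP now €5,027.
Bill 2, €3,386: 30% coinsurance on €3,386 = €1,015.80. Cost to owner: €1,015.80. OOP to date €6,042.80.
Bill 3, €2,573: 30% coinsurance on €2,573 = €771.90. Cost to owner: €771.90. OOP to date €6,814.70.
Bill 4, €9,130: deductible met; 30% of €9,130 = €2,739. OOP would hit €9,553.70 > €9,450, so the cap limits the owner to €9,450 − €6,814.70 = €2,635.30.

€2,635.30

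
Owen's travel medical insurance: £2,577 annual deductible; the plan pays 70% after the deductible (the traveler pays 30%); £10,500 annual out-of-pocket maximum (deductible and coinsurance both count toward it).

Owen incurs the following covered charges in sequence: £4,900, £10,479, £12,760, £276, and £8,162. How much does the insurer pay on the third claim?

£8,932

Bill 1, £4,900: £2,577 to deductible, leaving £2,323; 30% of £2,323 = £696.90. Traveler owes £3,273.90 (running OOP £3,273.90). Insurer: £4,900 − £3,273.90 = £1,626.10.
Bill 2, £10,479: deductible met; 30% of £10,479 = £3,143.70. Traveler pays £3,143.70; OOP now £6,417.60. Plan pays £10,479 − £3,143.70 = £7,335.30.
Bill 3, £12,760: 30% coinsurance on £12,760 = £3,828. Cost to traveler: £3,828. OOP to date £10,245.60. Insurer: £12,760 − £3,828 = £8,932.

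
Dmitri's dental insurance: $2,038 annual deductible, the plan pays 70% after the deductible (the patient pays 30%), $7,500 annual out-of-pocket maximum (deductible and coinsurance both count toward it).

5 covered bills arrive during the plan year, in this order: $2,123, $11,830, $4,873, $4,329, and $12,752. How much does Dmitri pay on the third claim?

Claim 1 — $2,123: deductible takes $2,038, $85 remains; coinsurance $85 × 30% = $25.50. Patient pays $2,063.50; OOP now $2,063.50.
Claim 2 — $11,830: deductible already satisfied, so patient's share is 30% × $11,830 = $3,549. Patient pays $3,549; OOP now $5,612.50.
Claim 3 — $4,873: deductible already satisfied, so patient's share is 30% × $4,873 = $1,461.90. Patient owes $1,461.90 (running OOP $7,074.40).

$1,461.90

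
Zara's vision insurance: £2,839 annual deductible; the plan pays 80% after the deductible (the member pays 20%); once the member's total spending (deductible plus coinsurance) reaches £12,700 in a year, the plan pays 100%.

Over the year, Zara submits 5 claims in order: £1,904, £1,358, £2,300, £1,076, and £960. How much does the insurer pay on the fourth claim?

#1 (£1,904): all of it applies to the deductible. Member owes £1,904 (running OOP £1,904). Insurer: £1,904 − £1,904 = £0.
#2 (£1,358): £935 to deductible, leaving £423; member's 20% is £84.60. Member owes £1,019.60 (running OOP £2,923.60). Insurer: £1,358 − £1,019.60 = £338.40.
#3 (£2,300): deductible met; 20% of £2,300 = £460. Member owes £460 (running OOP £3,383.60). Insurer: £2,300 − £460 = £1,840.
#4 (£1,076): deductible already satisfied, so member's share is 20% × £1,076 = £215.20. Member owes £215.20 (running OOP £3,598.80). Insurer: £1,076 − £215.20 = £860.80.

£860.80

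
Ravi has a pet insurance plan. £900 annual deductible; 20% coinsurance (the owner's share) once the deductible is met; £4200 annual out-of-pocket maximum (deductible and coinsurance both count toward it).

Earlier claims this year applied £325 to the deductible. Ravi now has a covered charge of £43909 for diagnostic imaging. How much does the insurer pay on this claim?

£40034

£325 of the £900 deductible is already met, leaving £575.
The remaining £43334 (= £43909 − £575) moves to coinsurance.
Owner's 20% share of £43334 is £8666.80.
So the owner owes £575 + £8666.80 = £9241.80 before any cap.
That would bring total out-of-pocket to £9566.80, past the £4200 cap. The owner is capped at £4200 − £325 = £3875 on this claim.
The plan picks up £43909 − £3875 = £40034.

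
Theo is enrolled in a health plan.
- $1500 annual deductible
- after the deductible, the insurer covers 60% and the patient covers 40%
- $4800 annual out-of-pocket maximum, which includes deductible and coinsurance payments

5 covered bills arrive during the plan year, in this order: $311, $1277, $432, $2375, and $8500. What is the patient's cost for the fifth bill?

Claim 1 — $311: all of it applies to the deductible. Patient pays $311; OOP now $311.
Claim 2 — $1277: deductible takes $1189, $88 remains; patient's 40% is $35.20. Patient pays $1224.20; OOP now $1535.20.
Claim 3 — $432: deductible already satisfied, so patient's share is 40% × $432 = $172.80. Cost to patient: $172.80. OOP to date $1708.
Claim 4 — $2375: 40% coinsurance on $2375 = $950. Patient owes $950 (running OOP $2658).
Claim 5 — $8500: deductible met; 40% of $8500 = $3400. OOP would hit $6058 > $4800, so the cap limits the patient to $4800 − $2658 = $2142.

$2142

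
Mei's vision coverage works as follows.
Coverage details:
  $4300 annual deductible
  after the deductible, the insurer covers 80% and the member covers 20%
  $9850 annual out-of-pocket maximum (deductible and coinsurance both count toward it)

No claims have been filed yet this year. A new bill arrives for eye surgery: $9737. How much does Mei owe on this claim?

$5387.40

The full $4300 deductible is still open; $4300 of this bill applies to it.
That leaves $9737 − $4300 = $5437 for coinsurance.
Coinsurance: $5437 × 20% = $1087.40.
So the member owes $4300 + $1087.40 = $5387.40 before any cap.
Year-to-date out-of-pocket becomes $0 + $5387.40 = $5387.40, still under the $9850 maximum, so no cap applies.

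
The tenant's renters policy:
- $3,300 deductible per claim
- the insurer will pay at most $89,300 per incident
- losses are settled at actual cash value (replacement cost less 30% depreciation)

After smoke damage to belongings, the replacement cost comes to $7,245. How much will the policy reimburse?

$1,771.50

At 30% depreciation, ACV = $7,245 − $2,173.50 = $5,071.50.
After the deductible, $5,071.50 − $3,300 = $1,771.50 remains.
$1,771.50 is within the $89,300 limit, so the insurer pays $1,771.50.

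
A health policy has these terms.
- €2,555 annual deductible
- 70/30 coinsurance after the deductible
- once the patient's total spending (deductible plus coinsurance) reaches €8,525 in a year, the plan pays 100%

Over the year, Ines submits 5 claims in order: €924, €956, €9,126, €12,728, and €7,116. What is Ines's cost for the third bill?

#1 (€924): entire amount goes to the deductible. Cost to patient: €924. OOP to date €924.
#2 (€956): entire amount goes to the deductible. Patient owes €956 (running OOP €1,880).
#3 (€9,126): €675 finishes the deductible; €8,451 goes to coinsurance; coinsurance €8,451 × 30% = €2,535.30. Patient owes €3,210.30 (running OOP €5,090.30).

€3,210.30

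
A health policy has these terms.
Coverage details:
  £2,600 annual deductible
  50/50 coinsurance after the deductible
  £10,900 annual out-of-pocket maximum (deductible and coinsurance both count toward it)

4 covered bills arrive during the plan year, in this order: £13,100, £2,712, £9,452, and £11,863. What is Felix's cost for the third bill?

#1 (£13,100): £2,600 finishes the deductible; £10,500 goes to coinsurance; patient's 50% is £5,250. Patient pays £7,850; OOP now £7,850.
#2 (£2,712): deductible already satisfied, so patient's share is 50% × £2,712 = £1,356. Patient owes £1,356 (running OOP £9,206).
#3 (£9,452): 50% coinsurance on £9,452 = £4,726. Adding that to £9,206 gives £13,932, past the £10,900 cap; patient pays only £10,900 − £9,206 = £1,694.

£1,694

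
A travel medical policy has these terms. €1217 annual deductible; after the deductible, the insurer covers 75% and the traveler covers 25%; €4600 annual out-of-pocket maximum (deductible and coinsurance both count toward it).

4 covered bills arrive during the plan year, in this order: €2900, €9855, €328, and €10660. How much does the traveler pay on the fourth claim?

€416.50

Claim 1 (€2900): deductible takes €1217, €1683 remains; traveler's 25% is €420.75. Cost to traveler: €1637.75. OOP to date €1637.75.
Claim 2 (€9855): 25% coinsurance on €9855 = €2463.75. Traveler owes €2463.75 (running OOP €4101.50).
Claim 3 (€328): deductible already satisfied, so traveler's share is 25% × €328 = €82. Cost to traveler: €82. OOP to date €4183.50.
Claim 4 (€10660): deductible met; 25% of €10660 = €2665. That would push OOP to €6848.50, over the €4600 cap, so traveler pays €4600 − €4183.50 = €416.50.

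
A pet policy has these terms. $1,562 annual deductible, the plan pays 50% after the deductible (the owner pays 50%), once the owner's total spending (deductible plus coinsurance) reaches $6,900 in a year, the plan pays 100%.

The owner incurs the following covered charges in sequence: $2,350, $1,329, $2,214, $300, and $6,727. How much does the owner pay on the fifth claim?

Claim 1 ($2,350): $1,562 finishes the deductible; $788 goes to coinsurance; coinsurance $788 × 50% = $394. Cost to owner: $1,956. OOP to date $1,956.
Claim 2 ($1,329): deductible met; 50% of $1,329 = $664.50. Owner pays $664.50; OOP now $2,620.50.
Claim 3 ($2,214): 50% coinsurance on $2,214 = $1,107. Owner owes $1,107 (running OOP $3,727.50).
Claim 4 ($300): deductible met; 50% of $300 = $150. Owner owes $150 (running OOP $3,877.50).
Claim 5 ($6,727): deductible met; 50% of $6,727 = $3,363.50. OOP would hit $7,241 > $6,900, so the cap limits the owner to $6,900 − $3,877.50 = $3,022.50.

$3,022.50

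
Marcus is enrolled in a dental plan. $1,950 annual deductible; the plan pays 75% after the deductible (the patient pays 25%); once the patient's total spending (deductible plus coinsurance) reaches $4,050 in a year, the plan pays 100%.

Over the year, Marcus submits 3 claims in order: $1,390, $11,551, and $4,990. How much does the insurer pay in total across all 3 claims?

Claim 1 ($1,390): fully absorbed by the deductible. Patient owes $1,390 (running OOP $1,390). Plan pays $1,390 − $1,390 = $0.
Claim 2 ($11,551): $560 finishes the deductible; $10,991 goes to coinsurance; 25% of $10,991 = $2,747.75. Deductible plus coinsurance: $560 + $2,747.75 = $3,307.75. OOP would hit $4,697.75 > $4,050, so the cap limits the patient to $4,050 − $1,390 = $2,660. Insurer: $11,551 − $2,660 = $8,891.
Claim 3 ($4,990): 25% coinsurance on $4,990 = $1,247.50. Adding that to $4,050 gives $5,297.50, past the $4,050 cap; patient pays only $4,050 − $4,050 = $0. Insurer: $4,990 − $0 = $4,990.
Insurer total = bills − patient's total = $17,931 − $4,050 = $13,881.

$13,881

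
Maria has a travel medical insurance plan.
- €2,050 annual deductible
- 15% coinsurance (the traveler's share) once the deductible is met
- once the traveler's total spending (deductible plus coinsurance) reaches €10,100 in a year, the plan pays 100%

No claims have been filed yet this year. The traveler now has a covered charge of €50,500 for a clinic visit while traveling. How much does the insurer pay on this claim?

€41,182.50

Deductible not yet touched, so the first €2,050 of the bill goes to the deductible.
After the €2,050 deductible portion, €50,500 − €2,050 = €48,450 is subject to coinsurance.
15% of €48,450 = €7,267.50 falls to the traveler.
Traveler responsibility before any cap: €2,050 + €7,267.50 = €9,317.50.
Year-to-date out-of-pocket becomes €0 + €9,317.50 = €9,317.50, still under the €10,100 maximum, so no cap applies.
The plan picks up €50,500 − €9,317.50 = €41,182.50.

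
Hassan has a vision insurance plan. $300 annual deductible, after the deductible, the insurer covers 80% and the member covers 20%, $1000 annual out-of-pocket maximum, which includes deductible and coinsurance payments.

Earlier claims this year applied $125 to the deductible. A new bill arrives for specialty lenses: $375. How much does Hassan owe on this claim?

$215

Remaining deductible: $300 − $125 = $175.
The remaining $200 (= $375 − $175) moves to coinsurance.
20% of $200 = $40 falls to the member.
So the member owes $175 + $40 = $215 before any cap.
Cumulative spending $125 + $215 = $340 stays under the $1000 maximum.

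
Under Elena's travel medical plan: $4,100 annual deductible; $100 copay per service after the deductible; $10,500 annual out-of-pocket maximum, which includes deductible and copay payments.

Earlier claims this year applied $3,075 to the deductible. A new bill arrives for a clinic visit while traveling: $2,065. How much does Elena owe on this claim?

$1,125

Deductible still to meet: $4,100 − $3,075 = $1,025.
After the $1,025 deductible portion, $2,065 − $1,025 = $1,040 is subject to the copay.
Copay on this service: $100.
That puts the traveler's cost at $1,025 + $100 = $1,125 before any cap.
Year-to-date out-of-pocket becomes $3,075 + $1,125 = $4,200, still under the $10,500 maximum, so no cap applies.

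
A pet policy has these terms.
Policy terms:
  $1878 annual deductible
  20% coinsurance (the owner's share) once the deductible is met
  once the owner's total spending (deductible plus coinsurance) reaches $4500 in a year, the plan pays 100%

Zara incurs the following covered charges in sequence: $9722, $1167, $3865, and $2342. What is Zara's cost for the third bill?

$773

Bill 1, $9722: $1878 to deductible, leaving $7844; coinsurance $7844 × 20% = $1568.80. Owner owes $3446.80 (running OOP $3446.80).
Bill 2, $1167: 20% coinsurance on $1167 = $233.40. Cost to owner: $233.40. OOP to date $3680.20.
Bill 3, $3865: deductible met; 20% of $3865 = $773. Owner owes $773 (running OOP $4453.20).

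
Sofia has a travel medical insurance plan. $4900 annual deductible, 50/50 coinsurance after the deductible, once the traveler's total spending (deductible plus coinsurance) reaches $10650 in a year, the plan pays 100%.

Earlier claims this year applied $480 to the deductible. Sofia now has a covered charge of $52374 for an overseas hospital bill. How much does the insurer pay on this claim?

$42204

Remaining deductible: $4900 − $480 = $4420.
The remaining $47954 (= $52374 − $4420) moves to coinsurance.
50% of $47954 = $23977 falls to the traveler.
Traveler responsibility before any cap: $4420 + $23977 = $28397.
Year-to-date out-of-pocket would reach $480 + $28397 = $28877, above the $10650 maximum, so the traveler pays only $10650 − $480 = $10170.
The insurer covers the remainder: $52374 − $10170 = $42204.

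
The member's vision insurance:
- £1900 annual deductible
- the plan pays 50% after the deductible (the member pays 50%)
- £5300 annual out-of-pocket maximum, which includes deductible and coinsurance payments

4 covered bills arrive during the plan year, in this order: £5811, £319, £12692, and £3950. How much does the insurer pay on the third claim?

#1 (£5811): deductible takes £1900, £3911 remains; coinsurance £3911 × 50% = £1955.50. Cost to member: £3855.50. OOP to date £3855.50. Insurer: £5811 − £3855.50 = £1955.50.
#2 (£319): 50% coinsurance on £319 = £159.50. Cost to member: £159.50. OOP to date £4015. Plan pays £319 − £159.50 = £159.50.
#3 (£12692): 50% coinsurance on £12692 = £6346. That would push OOP to £10361, over the £5300 cap, so member pays £5300 − £4015 = £1285. Plan pays £12692 − £1285 = £11407.

£11407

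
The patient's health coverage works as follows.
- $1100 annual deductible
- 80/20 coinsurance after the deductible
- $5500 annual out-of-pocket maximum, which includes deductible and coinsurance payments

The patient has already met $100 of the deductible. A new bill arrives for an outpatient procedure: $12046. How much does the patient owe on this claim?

$3209.20

Remaining deductible: $1100 − $100 = $1000.
The remaining $11046 (= $12046 − $1000) moves to coinsurance.
Patient's 20% share of $11046 is $2209.20.
That puts the patient's cost at $1000 + $2209.20 = $3209.20 before any cap.
Cumulative spending $100 + $3209.20 = $3309.20 stays under the $5500 maximum.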